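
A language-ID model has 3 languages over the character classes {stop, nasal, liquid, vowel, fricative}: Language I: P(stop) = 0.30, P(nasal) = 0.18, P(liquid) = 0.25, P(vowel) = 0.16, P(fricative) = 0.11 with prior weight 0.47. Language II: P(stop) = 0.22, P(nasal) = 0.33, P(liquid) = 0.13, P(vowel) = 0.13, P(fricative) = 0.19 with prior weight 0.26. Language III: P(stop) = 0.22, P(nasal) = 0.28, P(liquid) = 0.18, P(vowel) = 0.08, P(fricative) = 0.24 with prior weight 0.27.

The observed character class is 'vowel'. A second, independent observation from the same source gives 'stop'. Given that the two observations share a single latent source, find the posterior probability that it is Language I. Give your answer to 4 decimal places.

Posterior ∝ prior × likelihood, so P(k | x) ∝ w_k f_k(x); normalise over all components.
Since both observations come from the same component, the likelihood for component k is f_k(x₁)·f_k(x₂).
  f_I = [0.16] × [0.3] = 0.048
  f_II = [0.13] × [0.22] = 0.0286
  f_III = [0.08] × [0.22] = 0.0176
Prior × likelihood for each component:
  w_I·f_I = 0.47 × 0.048 = 0.02256
  w_II·f_II = 0.26 × 0.0286 = 0.007436
  w_III·f_III = 0.27 × 0.0176 = 0.004752
Denominator: 0.02256 + 0.007436 + 0.004752 = 0.034748
P(Language I | data) = 0.02256 / 0.034748 ≈ 0.6492

0.6492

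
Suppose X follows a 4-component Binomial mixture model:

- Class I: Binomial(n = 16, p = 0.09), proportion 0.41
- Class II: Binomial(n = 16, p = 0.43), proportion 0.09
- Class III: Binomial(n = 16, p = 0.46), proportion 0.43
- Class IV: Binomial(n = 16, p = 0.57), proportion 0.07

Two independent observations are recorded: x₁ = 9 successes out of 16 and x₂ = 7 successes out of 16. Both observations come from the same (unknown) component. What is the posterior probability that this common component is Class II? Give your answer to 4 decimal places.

0.1299

Apply Bayes' rule: the posterior for each component is proportional to its prior times its likelihood at x.
Since both observations come from the same component, the likelihood for component k is f_k(x₁)·f_k(x₂).
  L_I = [C(16,9)·0.09^9·0.91^7 = 11440·3.8742e-10·0.516761 = 2.29033e-06] × [0.000234151] = 5.36284e-10
  L_II = [C(16,9)·0.43^9·0.57^7 = 11440·0.000502593·0.019549 = 0.1124] × [0.197505] = 0.0221996
  L_III = [C(16,9)·0.46^9·0.54^7 = 11440·0.00092219·0.0133893 = 0.141255] × [0.194659] = 0.0274965
  L_IV = [C(16,9)·0.57^9·0.43^7 = 11440·0.00635146·0.00271819 = 0.197505] × [0.1124] = 0.0221996
Multiply by the mixture weights:
  P(Z=I)·L_I = 0.41 × 5.36284e-10 = 2.19876e-10
  P(Z=II)·L_II = 0.09 × 0.0221996 = 0.00199796
  P(Z=III)·L_III = 0.43 × 0.0274965 = 0.0118235
  P(Z=IV)·L_IV = 0.07 × 0.0221996 = 0.00155397
Denominator: 2.19876e-10 + 0.00199796 + 0.0118235 + 0.00155397 = 0.0153754
P(Class II | x) ≈ 0.1299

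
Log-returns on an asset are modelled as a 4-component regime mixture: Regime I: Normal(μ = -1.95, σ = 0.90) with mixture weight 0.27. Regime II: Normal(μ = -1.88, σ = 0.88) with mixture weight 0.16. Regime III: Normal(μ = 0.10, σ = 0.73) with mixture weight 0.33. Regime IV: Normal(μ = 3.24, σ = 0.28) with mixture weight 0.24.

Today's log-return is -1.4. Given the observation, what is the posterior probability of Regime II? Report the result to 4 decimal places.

Apply Bayes' rule: the posterior for each component is proportional to its prior times its likelihood at x.
Component likelihoods at x = -1.4:
  L_I = 0.367767
  L_II = 0.39068
  L_III = 0.0661839
  L_IV = 3.33013e-60
Unnormalised posteriors:
  w_I·L_I = 0.27 × 0.367767 = 0.099297
  w_II·L_II = 0.16 × 0.39068 = 0.0625089
  w_III·L_III = 0.33 × 0.0661839 = 0.0218407
  w_IV·L_IV = 0.24 × 3.33013e-60 = 7.9923e-61
Denominator: 0.099297 + 0.0625089 + 0.0218407 + 7.9923e-61 = 0.183647
P(Regime II | x) ≈ 0.3404

0.3404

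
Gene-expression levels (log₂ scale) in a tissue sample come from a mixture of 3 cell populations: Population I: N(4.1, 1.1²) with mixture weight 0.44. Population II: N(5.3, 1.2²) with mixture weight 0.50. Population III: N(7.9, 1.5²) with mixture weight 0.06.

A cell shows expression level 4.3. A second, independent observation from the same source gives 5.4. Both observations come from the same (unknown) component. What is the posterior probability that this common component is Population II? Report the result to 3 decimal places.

Apply Bayes' rule: the posterior for each component is proportional to its prior times its likelihood at x.
Since both observations come from the same component, the likelihood for component k is f_k(x₁)·f_k(x₂).
  p_I = [(1/(1.1·√(2π)))·exp(−(4.3−4.1)²/(2·1.1²)) = 0.362675·exp(-0.01653) = 0.356729] × [0.180397] = 0.0643529
  p_II = [(1/(1.2·√(2π)))·exp(−(4.3−5.3)²/(2·1.2²)) = 0.332452·exp(-0.34722) = 0.234927] × [0.3313] = 0.0778311
  p_III = [(1/(1.5·√(2π)))·exp(−(4.3−7.9)²/(2·1.5²)) = 0.265962·exp(-2.88000) = 0.0149297] × [0.0663181] = 0.000990108
Multiply by the mixture weights:
  w_I·p_I = 0.44 × 0.0643529 = 0.0283153
  w_II·p_II = 0.50 × 0.0778311 = 0.0389155
  w_III·p_III = 0.06 × 0.000990108 = 5.94065e-05
Evidence: 0.0283153 + 0.0389155 + 5.94065e-05 = 0.0672902
P(Population II | x) ≈ 0.578

0.578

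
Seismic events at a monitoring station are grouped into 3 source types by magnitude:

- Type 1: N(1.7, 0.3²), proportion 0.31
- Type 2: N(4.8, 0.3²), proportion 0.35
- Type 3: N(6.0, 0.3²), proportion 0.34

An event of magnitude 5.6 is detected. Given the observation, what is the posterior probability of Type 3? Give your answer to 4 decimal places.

The responsibility of component k is π_k f_k(x) divided by Σ_j π_j f_j(x).
Evaluate each component's likelihood at the observed value:
  p_1 = (1/(0.3·√(2π)))·exp(−(5.6−1.7)²/(2·0.3²)) = 1.329808·exp(-84.50000) = 2.66628e-37
  p_2 = (1/(0.3·√(2π)))·exp(−(5.6−4.8)²/(2·0.3²)) = 1.329808·exp(-3.55556) = 0.0379866
  p_3 = (1/(0.3·√(2π)))·exp(−(5.6−6.0)²/(2·0.3²)) = 1.329808·exp(-0.88889) = 0.5467
Multiply by the mixture weights:
  π_1·p_1 = 0.31 × 2.66628e-37 = 8.26546e-38
  π_2·p_2 = 0.35 × 0.0379866 = 0.0132953
  π_3·p_3 = 0.34 × 0.5467 = 0.185878
Denominator: 8.26546e-38 + 0.0132953 + 0.185878 = 0.199173
P(Type 3 | 5.6) = 0.185878 / 0.199173 ≈ 0.9332

0.9332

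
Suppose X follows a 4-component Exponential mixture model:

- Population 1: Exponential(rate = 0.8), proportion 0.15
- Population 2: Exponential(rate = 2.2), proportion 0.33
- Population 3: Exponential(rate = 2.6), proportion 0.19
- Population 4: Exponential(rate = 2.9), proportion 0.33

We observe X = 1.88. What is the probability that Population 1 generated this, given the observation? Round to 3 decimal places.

By Bayes' theorem, P(k | x) = w_k f_k(x) / Σ_j w_j f_j(x).
Exponential densities:
  f_1 = 0.177792
  f_2 = 0.0351707
  f_3 = 0.0195948
  f_4 = 0.0124344
Prior × likelihood for each component:
  w_1·f_1 = 0.15 × 0.177792 = 0.0266687
  w_2·f_2 = 0.33 × 0.0351707 = 0.0116063
  w_3·f_3 = 0.19 × 0.0195948 = 0.00372302
  w_4·f_4 = 0.33 × 0.0124344 = 0.00410335
Denominator: 0.0266687 + 0.0116063 + 0.00372302 + 0.00410335 = 0.0461014
So the posterior for Population 1 is 0.0266687 / 0.0461014 ≈ 0.578.

0.578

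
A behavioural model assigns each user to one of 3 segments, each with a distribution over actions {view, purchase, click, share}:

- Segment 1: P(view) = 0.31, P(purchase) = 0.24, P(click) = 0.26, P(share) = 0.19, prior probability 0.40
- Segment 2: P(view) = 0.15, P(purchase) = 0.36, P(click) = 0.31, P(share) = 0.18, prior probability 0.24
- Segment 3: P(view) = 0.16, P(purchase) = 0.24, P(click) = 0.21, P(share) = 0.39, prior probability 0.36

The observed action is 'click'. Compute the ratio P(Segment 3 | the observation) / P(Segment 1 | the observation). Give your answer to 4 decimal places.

Posterior odds = (P(Z=i) f_i(x)) / (P(Z=j) f_j(x)); the normalising sum cancels.
Evaluate each component's likelihood at the observed value:
  f_1 = P(click | comp) = 0.26
  f_2 = P(click | comp) = 0.31
  f_3 = P(click | comp) = 0.21
Odds = (0.36/0.40) × (0.21/0.26) = 0.9 × 0.807692 ≈ 0.7269

0.7269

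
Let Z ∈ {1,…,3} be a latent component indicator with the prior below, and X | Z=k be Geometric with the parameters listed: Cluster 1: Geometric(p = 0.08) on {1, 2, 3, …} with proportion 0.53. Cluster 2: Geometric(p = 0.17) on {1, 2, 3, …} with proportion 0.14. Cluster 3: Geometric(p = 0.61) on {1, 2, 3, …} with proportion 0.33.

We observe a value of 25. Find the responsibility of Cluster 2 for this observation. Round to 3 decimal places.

P(component k | x) = w_k·f_k(x) / marginal(x), where marginal(x) = Σ_j w_j·f_j(x).
Geometric probabilities:
  p_1 = 0.08·(1−0.08)^24 = 0.08·0.135179 = 0.0108143
  p_2 = 0.17·(1−0.17)^24 = 0.17·0.0114255 = 0.00194233
  p_3 = 0.61·(1−0.61)^24 = 0.61·1.53303e-10 = 9.35148e-11
Weight by the priors:
  w_1·p_1 = 0.53 × 0.0108143 = 0.00573157
  w_2·p_2 = 0.14 × 0.00194233 = 0.000271926
  w_3·p_3 = 0.33 × 9.35148e-11 = 3.08599e-11
Marginal: 0.00573157 + 0.000271926 + 3.08599e-11 = 0.0060035
So the posterior for Cluster 2 is 0.000271926 / 0.0060035 ≈ 0.045.

0.045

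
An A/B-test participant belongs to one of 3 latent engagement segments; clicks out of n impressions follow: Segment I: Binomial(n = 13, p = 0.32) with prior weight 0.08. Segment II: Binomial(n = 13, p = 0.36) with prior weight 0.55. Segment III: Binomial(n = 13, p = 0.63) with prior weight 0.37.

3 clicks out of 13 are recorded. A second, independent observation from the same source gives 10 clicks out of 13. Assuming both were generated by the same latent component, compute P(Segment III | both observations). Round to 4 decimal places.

The responsibility of component k is P(Z=k) f_k(x) divided by Σ_j P(Z=j) f_j(x).
Since both observations come from the same component, the likelihood for component k is f_k(x₁)·f_k(x₂).
  L_I = [C(13,3)·0.32^3·0.68^10 = 286·0.032768·0.0211392 = 0.198109] × [0.00101249] = 0.000200585
  L_II = [C(13,3)·0.36^3·0.64^10 = 286·0.046656·0.0115292 = 0.153841] × [0.00274114] = 0.000421701
  L_III = [C(13,3)·0.63^3·0.37^10 = 286·0.250047·4.80858e-05 = 0.00343878] × [0.142684] = 0.000490661
Prior × likelihood for each component:
  P(Z=I)·L_I = 0.08 × 0.000200585 = 1.60468e-05
  P(Z=II)·L_II = 0.55 × 0.000421701 = 0.000231935
  P(Z=III)·L_III = 0.37 × 0.000490661 = 0.000181545
Normaliser: 1.60468e-05 + 0.000231935 + 0.000181545 = 0.000429527
So the posterior for Segment III is 0.000181545 / 0.000429527 ≈ 0.4227.

0.4227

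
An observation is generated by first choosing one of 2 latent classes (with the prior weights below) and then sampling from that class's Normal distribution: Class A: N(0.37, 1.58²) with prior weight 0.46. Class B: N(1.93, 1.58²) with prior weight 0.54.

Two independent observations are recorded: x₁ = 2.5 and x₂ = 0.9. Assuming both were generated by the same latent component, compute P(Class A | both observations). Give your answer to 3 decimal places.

The responsibility of component k is w_k f_k(x) divided by Σ_j w_j f_j(x).
Since both observations come from the same component, the likelihood for component k is f_k(x₁)·f_k(x₂).
  p_A = [0.101769] × [0.238682] = 0.0242903
  p_B = [0.236588] × [0.20416] = 0.0483018
Unnormalised posteriors:
  w_A·p_A = 0.46 × 0.0242903 = 0.0111736
  w_B·p_B = 0.54 × 0.0483018 = 0.026083
Denominator: 0.0111736 + 0.026083 = 0.0372565
P(Class A | x) ≈ 0.300

0.300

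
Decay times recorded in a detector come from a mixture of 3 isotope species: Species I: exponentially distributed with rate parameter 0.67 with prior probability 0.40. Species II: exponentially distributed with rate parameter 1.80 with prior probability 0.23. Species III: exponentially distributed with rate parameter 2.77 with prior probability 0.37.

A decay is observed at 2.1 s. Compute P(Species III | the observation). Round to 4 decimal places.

0.0390

The responsibility of component k is P(Z=k) f_k(x) divided by Σ_j P(Z=j) f_j(x).
Exponential densities:
  f_I = 0.67·e^(−0.67·2.1) = 0.67·e^(−1.4070) = 0.164067
  f_II = 1.80·e^(−1.80·2.1) = 1.80·e^(−3.7800) = 0.0410808
  f_III = 2.77·e^(−2.77·2.1) = 2.77·e^(−5.8170) = 0.00824496
Multiply by the mixture weights:
  P(Z=I)·f_I = 0.40 × 0.164067 = 0.065627
  P(Z=II)·f_II = 0.23 × 0.0410808 = 0.00944859
  P(Z=III)·f_III = 0.37 × 0.00824496 = 0.00305064
Sum: 0.065627 + 0.00944859 + 0.00305064 = 0.0781262
Responsibility of Species III: 0.00305064 / 0.0781262 ≈ 0.0390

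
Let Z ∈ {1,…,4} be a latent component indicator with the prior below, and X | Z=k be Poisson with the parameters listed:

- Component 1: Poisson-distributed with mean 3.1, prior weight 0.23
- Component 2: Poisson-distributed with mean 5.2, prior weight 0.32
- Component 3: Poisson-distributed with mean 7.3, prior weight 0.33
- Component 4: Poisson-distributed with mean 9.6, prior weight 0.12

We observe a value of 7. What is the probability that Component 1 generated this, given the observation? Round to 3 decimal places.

By Bayes' theorem, P(k | x) = w_k f_k(x) / Σ_j w_j f_j(x).
Evaluate each component's likelihood at the observed value:
  p_1 = e^(−3.1)·3.1^7/7! = 0.0245917
  p_2 = e^(−5.2)·5.2^7/7! = 0.112528
  p_3 = e^(−7.3)·7.3^7/7! = 0.148074
  p_4 = e^(−9.6)·9.6^7/7! = 0.100981
Multiply by the mixture weights:
  w_1·p_1 = 0.23 × 0.0245917 = 0.00565609
  w_2·p_2 = 0.32 × 0.112528 = 0.036009
  w_3·p_3 = 0.33 × 0.148074 = 0.0488645
  w_4·p_4 = 0.12 × 0.100981 = 0.0121178
Sum: 0.00565609 + 0.036009 + 0.0488645 + 0.0121178 = 0.102647
P(Component 1 | the observation) = 0.00565609 / 0.102647 ≈ 0.055

0.055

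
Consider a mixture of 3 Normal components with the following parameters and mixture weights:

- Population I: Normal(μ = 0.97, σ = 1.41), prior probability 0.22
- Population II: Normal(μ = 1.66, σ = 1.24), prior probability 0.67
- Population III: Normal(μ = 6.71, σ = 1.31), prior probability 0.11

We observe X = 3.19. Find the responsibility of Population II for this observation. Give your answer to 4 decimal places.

P(component k | x) = π_k·f_k(x) / marginal(x), where marginal(x) = Σ_j π_j·f_j(x).
Evaluate each component's likelihood at the observed value:
  L_I = 0.0819207
  L_II = 0.150278
  L_III = 0.00823788
Unnormalised posteriors:
  π_I·L_I = 0.22 × 0.0819207 = 0.0180226
  π_II·L_II = 0.67 × 0.150278 = 0.100686
  π_III·L_III = 0.11 × 0.00823788 = 0.000906167
Denominator: 0.0180226 + 0.100686 + 0.000906167 = 0.119615
So the posterior for Population II is 0.100686 / 0.119615 ≈ 0.8418.

0.8418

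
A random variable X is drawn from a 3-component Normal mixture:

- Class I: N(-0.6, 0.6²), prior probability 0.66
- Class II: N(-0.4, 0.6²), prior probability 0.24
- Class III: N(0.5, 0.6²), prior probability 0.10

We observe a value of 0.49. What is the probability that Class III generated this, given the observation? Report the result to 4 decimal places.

Posterior ∝ prior × likelihood, so P(k | x) ∝ π_k f_k(x); normalise over all components.
Normal densities:
  L_I = (1/(0.6·√(2π)))·exp(−(0.49−-0.6)²/(2·0.6²)) = 0.664904·exp(-1.65014) = 0.127677
  L_II = (1/(0.6·√(2π)))·exp(−(0.49−-0.4)²/(2·0.6²)) = 0.664904·exp(-1.10014) = 0.221297
  L_III = (1/(0.6·√(2π)))·exp(−(0.49−0.5)²/(2·0.6²)) = 0.664904·exp(-0.00014) = 0.664811
Unnormalised posteriors:
  π_I·L_I = 0.66 × 0.127677 = 0.0842668
  π_II·L_II = 0.24 × 0.221297 = 0.0531112
  π_III·L_III = 0.10 × 0.664811 = 0.0664811
Denominator: 0.0842668 + 0.0531112 + 0.0664811 = 0.203859
P(Class III | the observation) ≈ 0.3261

0.3261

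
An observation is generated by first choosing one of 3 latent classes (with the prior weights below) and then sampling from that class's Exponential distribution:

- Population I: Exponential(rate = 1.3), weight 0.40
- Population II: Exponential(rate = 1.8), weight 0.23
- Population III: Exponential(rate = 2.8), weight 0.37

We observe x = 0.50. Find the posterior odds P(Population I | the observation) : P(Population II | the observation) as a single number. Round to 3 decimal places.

1.613

Posterior odds = (π_i f_i(x)) / (π_j f_j(x)); the normalising sum cancels.
Evaluate each component's likelihood at the observed value:
  p_I = 1.3·e^(−1.3·0.50) = 1.3·e^(−0.6500) = 0.67866
  p_II = 1.8·e^(−1.8·0.50) = 1.8·e^(−0.9000) = 0.731825
  p_III = 2.8·e^(−2.8·0.50) = 2.8·e^(−1.4000) = 0.690471
Posterior odds = (π_I·p_I) / (π_II·p_II) = (0.40·0.67866) / (0.23·0.731825) = 0.271464 / 0.16832 ≈ 1.613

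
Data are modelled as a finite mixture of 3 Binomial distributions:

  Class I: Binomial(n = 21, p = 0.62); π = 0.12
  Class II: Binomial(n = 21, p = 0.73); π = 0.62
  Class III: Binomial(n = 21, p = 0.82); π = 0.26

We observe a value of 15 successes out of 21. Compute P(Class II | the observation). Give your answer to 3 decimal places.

0.746

The responsibility of component k is π_k f_k(x) divided by Σ_j π_j f_j(x).
Binomial probabilities:
  f_I = C(21,15)·0.62^15·0.38^6 = 54264·0.00076891·0.00301094 = 0.125629
  f_II = C(21,15)·0.73^15·0.27^6 = 54264·0.00890929·0.00038742 = 0.1873
  f_III = C(21,15)·0.82^15·0.18^6 = 54264·0.0509575·3.40122e-05 = 0.0940491
Weight by the priors:
  π_I·f_I = 0.12 × 0.125629 = 0.0150754
  π_II·f_II = 0.62 × 0.1873 = 0.116126
  π_III·f_III = 0.26 × 0.0940491 = 0.0244528
Denominator: 0.0150754 + 0.116126 + 0.0244528 = 0.155654
Responsibility of Class II: 0.116126 / 0.155654 ≈ 0.746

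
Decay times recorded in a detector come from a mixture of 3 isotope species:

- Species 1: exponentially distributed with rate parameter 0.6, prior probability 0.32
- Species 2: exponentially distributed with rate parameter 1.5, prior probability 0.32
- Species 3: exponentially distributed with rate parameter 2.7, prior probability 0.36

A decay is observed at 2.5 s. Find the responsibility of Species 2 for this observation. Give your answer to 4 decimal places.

0.2043

By Bayes' theorem, P(k | x) = π_k f_k(x) / Σ_j π_j f_j(x).
Component likelihoods at x = 2.5 s:
  f_1 = 0.133878
  f_2 = 0.0352766
  f_3 = 0.00316137
Weight by the priors:
  π_1·f_1 = 0.32 × 0.133878 = 0.042841
  π_2·f_2 = 0.32 × 0.0352766 = 0.0112885
  π_3·f_3 = 0.36 × 0.00316137 = 0.00113809
Normaliser: 0.042841 + 0.0112885 + 0.00113809 = 0.0552676
Responsibility of Species 2: 0.0112885 / 0.0552676 ≈ 0.2043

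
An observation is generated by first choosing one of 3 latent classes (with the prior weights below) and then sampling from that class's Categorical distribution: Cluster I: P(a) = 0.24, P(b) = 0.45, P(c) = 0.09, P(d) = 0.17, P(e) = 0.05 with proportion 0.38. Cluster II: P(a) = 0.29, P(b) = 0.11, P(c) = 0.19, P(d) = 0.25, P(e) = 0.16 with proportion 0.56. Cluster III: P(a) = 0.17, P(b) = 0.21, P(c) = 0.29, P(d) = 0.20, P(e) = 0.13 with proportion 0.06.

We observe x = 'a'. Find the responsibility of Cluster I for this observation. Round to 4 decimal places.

0.3457

The responsibility of component k is w_k f_k(x) divided by Σ_j w_j f_j(x).
Categorical probabilities:
  L_I = P(a | comp) = 0.24
  L_II = P(a | comp) = 0.29
  L_III = P(a | comp) = 0.17
Multiply by the mixture weights:
  w_I·L_I = 0.38 × 0.24 = 0.0912
  w_II·L_II = 0.56 × 0.29 = 0.1624
  w_III·L_III = 0.06 × 0.17 = 0.0102
Denominator: 0.0912 + 0.1624 + 0.0102 = 0.2638
So the posterior for Cluster I is 0.0912 / 0.2638 ≈ 0.3457.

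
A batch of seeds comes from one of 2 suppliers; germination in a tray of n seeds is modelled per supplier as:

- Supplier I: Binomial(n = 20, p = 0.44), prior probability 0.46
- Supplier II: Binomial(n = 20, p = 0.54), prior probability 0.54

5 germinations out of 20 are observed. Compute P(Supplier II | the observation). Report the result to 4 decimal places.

0.1460

P(component k | x) = P(Z=k)·f_k(x) / marginal(x), where marginal(x) = Σ_j P(Z=j)·f_j(x).
Binomial probabilities:
  p_I = C(20,5)·0.44^5·0.56^15 = 15504·0.0164916·0.00016704 = 0.0427098
  p_II = C(20,5)·0.54^5·0.46^15 = 15504·0.0459165·8.7371e-06 = 0.00621985
Unnormalised posteriors:
  P(Z=I)·p_I = 0.46 × 0.0427098 = 0.0196465
  P(Z=II)·p_II = 0.54 × 0.00621985 = 0.00335872
Normaliser: 0.0196465 + 0.00335872 = 0.0230052
Responsibility of Supplier II: 0.00335872 / 0.0230052 ≈ 0.1460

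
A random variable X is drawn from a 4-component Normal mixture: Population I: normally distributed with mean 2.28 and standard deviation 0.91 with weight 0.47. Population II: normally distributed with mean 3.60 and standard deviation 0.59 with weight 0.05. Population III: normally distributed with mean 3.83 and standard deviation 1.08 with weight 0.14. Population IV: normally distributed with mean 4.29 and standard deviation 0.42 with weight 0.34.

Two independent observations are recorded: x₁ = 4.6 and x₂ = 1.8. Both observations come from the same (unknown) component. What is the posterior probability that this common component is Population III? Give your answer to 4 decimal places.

0.4496

Apply Bayes' rule: the posterior for each component is proportional to its prior times its likelihood at x.
Since both observations come from the same component, the likelihood for component k is f_k(x₁)·f_k(x₂).
  f_I = [(1/(0.91·√(2π)))·exp(−(4.6−2.28)²/(2·0.91²)) = 0.438398·exp(-3.24985) = 0.0170011] × [0.381463] = 0.00648529
  f_II = [(1/(0.59·√(2π)))·exp(−(4.6−3.60)²/(2·0.59²)) = 0.676173·exp(-1.43637) = 0.160787] × [0.00644055] = 0.00103556
  f_III = [(1/(1.08·√(2π)))·exp(−(4.6−3.83)²/(2·1.08²)) = 0.369391·exp(-0.25416) = 0.286488] × [0.0631398] = 0.0180888
  f_IV = [(1/(0.42·√(2π)))·exp(−(4.6−4.29)²/(2·0.42²)) = 0.949863·exp(-0.27239) = 0.723373] × [2.21502e-08] = 1.60229e-08
Unnormalised posteriors:
  w_I·f_I = 0.47 × 0.00648529 = 0.00304809
  w_II·f_II = 0.05 × 0.00103556 = 5.17779e-05
  w_III·f_III = 0.14 × 0.0180888 = 0.00253244
  w_IV·f_IV = 0.34 × 1.60229e-08 = 5.44778e-09
Sum: 0.00304809 + 5.17779e-05 + 0.00253244 + 5.44778e-09 = 0.00563231
P(Population III | x₁, x₂) = 0.00253244 / 0.00563231 ≈ 0.4496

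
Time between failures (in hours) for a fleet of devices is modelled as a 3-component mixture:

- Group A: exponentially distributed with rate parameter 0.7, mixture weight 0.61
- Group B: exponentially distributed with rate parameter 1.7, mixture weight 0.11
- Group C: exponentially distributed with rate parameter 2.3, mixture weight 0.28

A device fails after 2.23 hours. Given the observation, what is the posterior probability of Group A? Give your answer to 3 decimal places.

0.918

P(component k | x) = π_k·f_k(x) / marginal(x), where marginal(x) = Σ_j π_j·f_j(x).
Exponential densities:
  p_A = 0.146948
  p_B = 0.0383741
  p_C = 0.0136217
Prior × likelihood for each component:
  π_A·p_A = 0.61 × 0.146948 = 0.0896384
  π_B·p_B = 0.11 × 0.0383741 = 0.00422115
  π_C·p_C = 0.28 × 0.0136217 = 0.00381408
Denominator: 0.0896384 + 0.00422115 + 0.00381408 = 0.0976737
P(Group A | 2.23 hours) = 0.0896384 / 0.0976737 ≈ 0.918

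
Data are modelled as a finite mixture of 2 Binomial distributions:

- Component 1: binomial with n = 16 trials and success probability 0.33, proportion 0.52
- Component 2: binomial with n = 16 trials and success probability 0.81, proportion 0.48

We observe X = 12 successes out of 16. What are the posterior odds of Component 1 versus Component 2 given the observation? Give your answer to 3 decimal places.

Since P(k|x) ∝ π_k f_k(x), the posterior odds are π_i f_i(x) / (π_j f_j(x)).
Binomial probabilities:
  p_1 = C(16,12)·0.33^12·0.67^4 = 1820·1.66789e-06·0.201511 = 0.000611699
  p_2 = C(16,12)·0.81^12·0.19^4 = 1820·0.0797664·0.00130321 = 0.189193
0.000318084 / 0.0908128 ≈ 0.004

0.004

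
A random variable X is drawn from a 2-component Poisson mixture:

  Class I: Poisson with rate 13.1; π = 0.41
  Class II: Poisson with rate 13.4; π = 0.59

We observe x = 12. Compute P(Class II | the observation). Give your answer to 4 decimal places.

0.5831

The responsibility of component k is P(Z=k) f_k(x) divided by Σ_j P(Z=j) f_j(x).
Poisson probabilities:
  L_I = e^(−13.1)·13.1^12/12! = 0.109059
  L_II = e^(−13.4)·13.4^12/12! = 0.106017
Unnormalised posteriors:
  P(Z=I)·L_I = 0.41 × 0.109059 = 0.0447141
  P(Z=II)·L_II = 0.59 × 0.106017 = 0.0625499
Sum: 0.0447141 + 0.0625499 = 0.107264
Responsibility of Class II: 0.0625499 / 0.107264 ≈ 0.5831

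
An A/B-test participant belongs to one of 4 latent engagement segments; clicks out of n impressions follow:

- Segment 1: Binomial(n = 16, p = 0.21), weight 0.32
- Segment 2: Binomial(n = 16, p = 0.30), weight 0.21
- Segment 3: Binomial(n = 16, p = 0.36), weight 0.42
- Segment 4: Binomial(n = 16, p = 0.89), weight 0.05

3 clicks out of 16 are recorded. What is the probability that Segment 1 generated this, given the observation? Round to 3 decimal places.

By Bayes' theorem, P(k | x) = P(Z=k) f_k(x) / Σ_j P(Z=j) f_j(x).
Component likelihoods at x = 3 clicks out of 16:
  f_1 = C(16,3)·0.21^3·0.79^13 = 560·0.009261·0.0466823 = 0.242102
  f_2 = C(16,3)·0.30^3·0.70^13 = 560·0.027·0.0096889 = 0.146496
  f_3 = C(16,3)·0.36^3·0.64^13 = 560·0.046656·0.00302231 = 0.0789651
  f_4 = C(16,3)·0.89^3·0.11^13 = 560·0.704969·3.45227e-13 = 1.3629e-10
Unnormalised posteriors:
  P(Z=1)·f_1 = 0.32 × 0.242102 = 0.0774726
  P(Z=2)·f_2 = 0.21 × 0.146496 = 0.0307642
  P(Z=3)·f_3 = 0.42 × 0.0789651 = 0.0331653
  P(Z=4)·f_4 = 0.05 × 1.3629e-10 = 6.81448e-12
Sum: 0.0774726 + 0.0307642 + 0.0331653 + 6.81448e-12 = 0.141402
So the posterior for Segment 1 is 0.0774726 / 0.141402 ≈ 0.548.

0.548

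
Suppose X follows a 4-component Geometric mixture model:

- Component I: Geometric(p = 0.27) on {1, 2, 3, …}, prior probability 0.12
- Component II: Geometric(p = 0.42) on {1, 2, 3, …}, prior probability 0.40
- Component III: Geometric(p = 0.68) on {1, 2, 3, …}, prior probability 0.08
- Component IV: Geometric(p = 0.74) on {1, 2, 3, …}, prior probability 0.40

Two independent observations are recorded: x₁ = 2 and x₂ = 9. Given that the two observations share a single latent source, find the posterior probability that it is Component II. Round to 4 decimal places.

The responsibility of component k is w_k f_k(x) divided by Σ_j w_j f_j(x).
Since both observations come from the same component, the likelihood for component k is f_k(x₁)·f_k(x₂).
  f_I = [0.27·(1−0.27)^1 = 0.27·0.73 = 0.1971] × [0.0217744] = 0.00429174
  f_II = [0.42·(1−0.42)^1 = 0.42·0.58 = 0.2436] × [0.00537865] = 0.00131024
  f_III = [0.68·(1−0.68)^1 = 0.68·0.32 = 0.2176] × [7.47668e-05] = 1.62693e-05
  f_IV = [0.74·(1−0.74)^1 = 0.74·0.26 = 0.1924] × [1.54532e-05] = 2.9732e-06
Prior × likelihood for each component:
  w_I·f_I = 0.12 × 0.00429174 = 0.000515009
  w_II·f_II = 0.40 × 0.00131024 = 0.000524096
  w_III·f_III = 0.08 × 1.62693e-05 = 1.30154e-06
  w_IV·f_IV = 0.40 × 2.9732e-06 = 1.18928e-06
Marginal: 0.000515009 + 0.000524096 + 1.30154e-06 + 1.18928e-06 = 0.0010416
P(Component II | x₁,x₂) ≈ 0.5032

0.5032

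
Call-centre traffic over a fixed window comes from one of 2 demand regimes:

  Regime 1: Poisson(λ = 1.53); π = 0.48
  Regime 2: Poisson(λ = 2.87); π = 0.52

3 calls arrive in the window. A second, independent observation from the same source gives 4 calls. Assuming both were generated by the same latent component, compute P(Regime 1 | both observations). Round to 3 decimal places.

Posterior ∝ prior × likelihood, so P(k | x) ∝ P(Z=k) f_k(x); normalise over all components.
Since both observations come from the same component, the likelihood for component k is f_k(x₁)·f_k(x₂).
  L_1 = [e^(−1.53)·1.53^3/3! = 0.129257] × [0.0494406] = 0.00639052
  L_2 = [e^(−2.87)·2.87^3/3! = 0.223393] × [0.160284] = 0.0358064
Prior × likelihood for each component:
  P(Z=1)·L_1 = 0.48 × 0.00639052 = 0.00306745
  P(Z=2)·L_2 = 0.52 × 0.0358064 = 0.0186193
Marginal: 0.00306745 + 0.0186193 = 0.0216868
So the posterior for Regime 1 is 0.00306745 / 0.0216868 ≈ 0.141.

0.141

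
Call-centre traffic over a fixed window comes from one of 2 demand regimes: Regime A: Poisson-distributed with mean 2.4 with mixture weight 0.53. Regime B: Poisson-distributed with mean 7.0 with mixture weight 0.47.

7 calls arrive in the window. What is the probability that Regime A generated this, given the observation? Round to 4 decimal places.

0.0588

Apply Bayes' rule: the posterior for each component is proportional to its prior times its likelihood at x.
Poisson probabilities:
  p_A = e^(−2.4)·2.4^7/7! = 0.00825546
  p_B = e^(−7.0)·7.0^7/7! = 0.149003
Multiply by the mixture weights:
  π_A·p_A = 0.53 × 0.00825546 = 0.0043754
  π_B·p_B = 0.47 × 0.149003 = 0.0700313
Evidence: 0.0043754 + 0.0700313 = 0.0744067
So the posterior for Regime A is 0.0043754 / 0.0744067 ≈ 0.0588.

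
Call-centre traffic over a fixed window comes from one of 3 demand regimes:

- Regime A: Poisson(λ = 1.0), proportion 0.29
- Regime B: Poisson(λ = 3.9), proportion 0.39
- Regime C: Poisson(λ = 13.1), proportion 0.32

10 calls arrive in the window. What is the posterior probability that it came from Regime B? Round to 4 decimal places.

0.0619

P(component k | x) = π_k·f_k(x) / marginal(x), where marginal(x) = Σ_j π_j·f_j(x).
Evaluate each component's likelihood at the observed value:
  p_A = e^(−1.0)·1.0^10/10! = 1.01378e-07
  p_B = e^(−3.9)·3.9^10/10! = 0.00454082
  p_C = e^(−13.1)·13.1^10/10! = 0.0838865
Prior × likelihood for each component:
  π_A·p_A = 0.29 × 1.01378e-07 = 2.93995e-08
  π_B·p_B = 0.39 × 0.00454082 = 0.00177092
  π_C·p_C = 0.32 × 0.0838865 = 0.0268437
Marginal: 2.93995e-08 + 0.00177092 + 0.0268437 = 0.0286146
Responsibility of Regime B: 0.00177092 / 0.0286146 ≈ 0.0619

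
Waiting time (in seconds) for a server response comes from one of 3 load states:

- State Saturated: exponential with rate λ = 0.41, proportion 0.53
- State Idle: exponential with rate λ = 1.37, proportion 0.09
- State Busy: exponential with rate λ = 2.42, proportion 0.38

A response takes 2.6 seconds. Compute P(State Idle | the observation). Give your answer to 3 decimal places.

P(component k | x) = w_k·f_k(x) / marginal(x), where marginal(x) = Σ_j w_j·f_j(x).
Component likelihoods at x = 2.6 seconds:
  p_Saturated = 0.141197
  p_Idle = 0.0388833
  p_Busy = 0.00447955
Multiply by the mixture weights:
  w_Saturated·p_Saturated = 0.53 × 0.141197 = 0.0748345
  w_Idle·p_Idle = 0.09 × 0.0388833 = 0.0034995
  w_Busy·p_Busy = 0.38 × 0.00447955 = 0.00170223
Evidence: 0.0748345 + 0.0034995 + 0.00170223 = 0.0800362
Responsibility of State Idle: 0.0034995 / 0.0800362 ≈ 0.044

0.044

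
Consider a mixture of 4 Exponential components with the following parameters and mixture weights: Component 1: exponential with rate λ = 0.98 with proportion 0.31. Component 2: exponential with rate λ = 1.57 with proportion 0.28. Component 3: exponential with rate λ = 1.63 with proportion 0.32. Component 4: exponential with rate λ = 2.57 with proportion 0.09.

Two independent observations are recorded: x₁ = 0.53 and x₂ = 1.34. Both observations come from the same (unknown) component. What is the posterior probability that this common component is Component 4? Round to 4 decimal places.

0.0376

The responsibility of component k is π_k f_k(x) divided by Σ_j π_j f_j(x).
Since both observations come from the same component, the likelihood for component k is f_k(x₁)·f_k(x₂).
  p_1 = [0.98·e^(−0.98·0.53) = 0.98·e^(−0.5194) = 0.58298] × [0.263579] = 0.153661
  p_2 = [1.57·e^(−1.57·0.53) = 1.57·e^(−0.8321) = 0.683161] × [0.191527] = 0.130844
  p_3 = [1.63·e^(−1.63·0.53) = 1.63·e^(−0.8639) = 0.687069] × [0.183485] = 0.126067
  p_4 = [2.57·e^(−2.57·0.53) = 2.57·e^(−1.3621) = 0.658234] × [0.0820937] = 0.0540369
Prior × likelihood for each component:
  π_1·p_1 = 0.31 × 0.153661 = 0.047635
  π_2·p_2 = 0.28 × 0.130844 = 0.0366363
  π_3·p_3 = 0.32 × 0.126067 = 0.0403415
  π_4·p_4 = 0.09 × 0.0540369 = 0.00486332
Normaliser: 0.047635 + 0.0366363 + 0.0403415 + 0.00486332 = 0.129476
So the posterior for Component 4 is 0.00486332 / 0.129476 ≈ 0.0376.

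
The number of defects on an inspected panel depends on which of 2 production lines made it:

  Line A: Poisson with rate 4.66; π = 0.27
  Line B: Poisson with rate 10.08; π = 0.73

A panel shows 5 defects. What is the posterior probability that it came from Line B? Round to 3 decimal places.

0.362

The responsibility of component k is π_k f_k(x) divided by Σ_j π_j f_j(x).
Poisson probabilities:
  f_A = 0.173355
  f_B = 0.036344
Multiply by the mixture weights:
  π_A·f_A = 0.27 × 0.173355 = 0.0468058
  π_B·f_B = 0.73 × 0.036344 = 0.0265311
Marginal: 0.0468058 + 0.0265311 = 0.073337
Responsibility of Line B: 0.0265311 / 0.073337 ≈ 0.362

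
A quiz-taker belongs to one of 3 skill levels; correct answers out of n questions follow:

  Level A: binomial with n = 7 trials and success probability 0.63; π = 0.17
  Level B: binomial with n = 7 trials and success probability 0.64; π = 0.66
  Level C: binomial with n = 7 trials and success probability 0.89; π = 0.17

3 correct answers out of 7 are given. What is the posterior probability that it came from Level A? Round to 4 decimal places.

P(component k | x) = π_k·f_k(x) / marginal(x), where marginal(x) = Σ_j π_j·f_j(x).
Binomial probabilities:
  L_A = 0.16402
  L_B = 0.154105
  L_C = 0.00361251
Unnormalised posteriors:
  π_A·L_A = 0.17 × 0.16402 = 0.0278834
  π_B·L_B = 0.66 × 0.154105 = 0.10171
  π_C·L_C = 0.17 × 0.00361251 = 0.000614126
Marginal: 0.0278834 + 0.10171 + 0.000614126 = 0.130207
Responsibility of Level A: 0.0278834 / 0.130207 ≈ 0.2141

0.2141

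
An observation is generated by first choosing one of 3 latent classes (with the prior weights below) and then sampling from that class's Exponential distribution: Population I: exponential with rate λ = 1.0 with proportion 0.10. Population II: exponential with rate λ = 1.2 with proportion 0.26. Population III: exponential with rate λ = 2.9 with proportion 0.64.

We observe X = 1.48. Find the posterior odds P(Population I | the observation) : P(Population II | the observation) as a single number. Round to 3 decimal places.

The posterior odds equal the prior odds times the likelihood ratio: (π_i/π_j)·(f_i(x)/f_j(x)).
Component likelihoods at x = 1.48:
  f_I = 1.0·e^(−1.0·1.48) = 1.0·e^(−1.4800) = 0.227638
  f_II = 1.2·e^(−1.2·1.48) = 1.2·e^(−1.7760) = 0.203177
  f_III = 2.9·e^(−2.9·1.48) = 2.9·e^(−4.2920) = 0.0396649
Posterior odds = (π_I·f_I) / (π_II·f_II) = (0.10·0.227638) / (0.26·0.203177) = 0.0227638 / 0.052826 ≈ 0.431

0.431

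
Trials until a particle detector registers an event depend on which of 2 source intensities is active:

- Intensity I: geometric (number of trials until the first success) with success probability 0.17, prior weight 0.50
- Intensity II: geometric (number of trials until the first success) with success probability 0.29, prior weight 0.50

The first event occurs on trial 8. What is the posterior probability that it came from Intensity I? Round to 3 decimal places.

0.636

Posterior ∝ prior × likelihood, so P(k | x) ∝ π_k f_k(x); normalise over all components.
Evaluate each component's likelihood at the observed value:
  L_I = 0.17·(1−0.17)^7 = 0.17·0.271361 = 0.0461313
  L_II = 0.29·(1−0.29)^7 = 0.29·0.0909512 = 0.0263758
Weight by the priors:
  π_I·L_I = 0.50 × 0.0461313 = 0.0230656
  π_II·L_II = 0.50 × 0.0263758 = 0.0131879
Evidence: 0.0230656 + 0.0131879 = 0.0362536
P(Intensity I | the observation) ≈ 0.636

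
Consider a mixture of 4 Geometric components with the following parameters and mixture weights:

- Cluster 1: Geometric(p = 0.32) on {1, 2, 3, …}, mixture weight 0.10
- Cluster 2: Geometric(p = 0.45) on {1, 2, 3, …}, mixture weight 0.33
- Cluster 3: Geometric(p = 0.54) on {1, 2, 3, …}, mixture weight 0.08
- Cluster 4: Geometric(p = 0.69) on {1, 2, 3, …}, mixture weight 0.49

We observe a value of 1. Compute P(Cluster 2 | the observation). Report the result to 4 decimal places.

0.2643

P(component k | x) = π_k·f_k(x) / marginal(x), where marginal(x) = Σ_j π_j·f_j(x).
Component likelihoods at x = 1:
  f_1 = 0.32
  f_2 = 0.45
  f_3 = 0.54
  f_4 = 0.69
Weight by the priors:
  π_1·f_1 = 0.10 × 0.32 = 0.032
  π_2·f_2 = 0.33 × 0.45 = 0.1485
  π_3·f_3 = 0.08 × 0.54 = 0.0432
  π_4·f_4 = 0.49 × 0.69 = 0.3381
Normaliser: 0.032 + 0.1485 + 0.0432 + 0.3381 = 0.5618
P(Cluster 2 | x) ≈ 0.2643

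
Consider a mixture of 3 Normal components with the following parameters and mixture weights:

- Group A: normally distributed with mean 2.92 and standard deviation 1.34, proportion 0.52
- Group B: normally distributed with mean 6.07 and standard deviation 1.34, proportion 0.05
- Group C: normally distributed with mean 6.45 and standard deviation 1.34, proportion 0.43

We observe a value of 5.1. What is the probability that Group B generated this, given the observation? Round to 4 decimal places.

0.0883

Posterior ∝ prior × likelihood, so P(k | x) ∝ w_k f_k(x); normalise over all components.
Normal densities:
  f_A = 0.0792654
  f_B = 0.229097
  f_C = 0.179228
Prior × likelihood for each component:
  w_A·f_A = 0.52 × 0.0792654 = 0.041218
  w_B·f_B = 0.05 × 0.229097 = 0.0114549
  w_C·f_C = 0.43 × 0.179228 = 0.0770679
Normaliser: 0.041218 + 0.0114549 + 0.0770679 = 0.129741
P(Group B | x) = 0.0114549 / 0.129741 ≈ 0.0883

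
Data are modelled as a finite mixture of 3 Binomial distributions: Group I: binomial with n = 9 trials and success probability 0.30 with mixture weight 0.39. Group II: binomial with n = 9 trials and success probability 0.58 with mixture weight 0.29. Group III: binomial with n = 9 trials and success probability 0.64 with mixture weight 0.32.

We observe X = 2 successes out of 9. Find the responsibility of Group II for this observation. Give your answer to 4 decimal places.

0.0699

P(component k | x) = π_k·f_k(x) / marginal(x), where marginal(x) = Σ_j π_j·f_j(x).
Binomial probabilities:
  p_I = C(9,2)·0.30^2·0.70^7 = 36·0.09·0.0823543 = 0.266828
  p_II = C(9,2)·0.58^2·0.42^7 = 36·0.3364·0.00230539 = 0.0279192
  p_III = C(9,2)·0.64^2·0.36^7 = 36·0.4096·0.000783642 = 0.0115553
Prior × likelihood for each component:
  π_I·p_I = 0.39 × 0.266828 = 0.104063
  π_II·p_II = 0.29 × 0.0279192 = 0.00809658
  π_III·p_III = 0.32 × 0.0115553 = 0.00369769
Evidence: 0.104063 + 0.00809658 + 0.00369769 = 0.115857
Responsibility of Group II: 0.00809658 / 0.115857 ≈ 0.0699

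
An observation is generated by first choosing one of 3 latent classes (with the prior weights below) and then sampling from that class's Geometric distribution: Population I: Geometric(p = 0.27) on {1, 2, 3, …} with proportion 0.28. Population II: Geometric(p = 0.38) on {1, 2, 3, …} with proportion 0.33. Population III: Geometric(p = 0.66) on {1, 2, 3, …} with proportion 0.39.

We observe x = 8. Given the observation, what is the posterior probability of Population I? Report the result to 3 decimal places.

0.647

Posterior ∝ prior × likelihood, so P(k | x) ∝ π_k f_k(x); normalise over all components.
Geometric probabilities:
  f_I = 0.27·(1−0.27)^7 = 0.27·0.110474 = 0.029828
  f_II = 0.38·(1−0.38)^7 = 0.38·0.0352161 = 0.0133821
  f_III = 0.66·(1−0.66)^7 = 0.66·0.000525234 = 0.000346654
Prior × likelihood for each component:
  π_I·f_I = 0.28 × 0.029828 = 0.00835183
  π_II·f_II = 0.33 × 0.0133821 = 0.0044161
  π_III·f_III = 0.39 × 0.000346654 = 0.000135195
Marginal: 0.00835183 + 0.0044161 + 0.000135195 = 0.0129031
So the posterior for Population I is 0.00835183 / 0.0129031 ≈ 0.647.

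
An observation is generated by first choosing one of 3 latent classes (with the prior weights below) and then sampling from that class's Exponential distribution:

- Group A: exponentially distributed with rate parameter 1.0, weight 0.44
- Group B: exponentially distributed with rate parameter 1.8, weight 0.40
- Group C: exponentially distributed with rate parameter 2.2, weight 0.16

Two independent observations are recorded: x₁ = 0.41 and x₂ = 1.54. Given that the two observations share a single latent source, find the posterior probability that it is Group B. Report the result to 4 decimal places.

Apply Bayes' rule: the posterior for each component is proportional to its prior times its likelihood at x.
Since both observations come from the same component, the likelihood for component k is f_k(x₁)·f_k(x₂).
  L_A = [1.0·e^(−1.0·0.41) = 1.0·e^(−0.4100) = 0.66365] × [0.214381] = 0.142274
  L_B = [1.8·e^(−1.8·0.41) = 1.8·e^(−0.7380) = 0.860524] × [0.112566] = 0.096866
  L_C = [2.2·e^(−2.2·0.41) = 2.2·e^(−0.9020) = 0.892666] × [0.0743076] = 0.0663318
Unnormalised posteriors:
  π_A·L_A = 0.44 × 0.142274 = 0.0626006
  π_B·L_B = 0.40 × 0.096866 = 0.0387464
  π_C·L_C = 0.16 × 0.0663318 = 0.0106131
Marginal: 0.0626006 + 0.0387464 + 0.0106131 = 0.11196
Responsibility of Group B: 0.0387464 / 0.11196 ≈ 0.3461

0.3461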